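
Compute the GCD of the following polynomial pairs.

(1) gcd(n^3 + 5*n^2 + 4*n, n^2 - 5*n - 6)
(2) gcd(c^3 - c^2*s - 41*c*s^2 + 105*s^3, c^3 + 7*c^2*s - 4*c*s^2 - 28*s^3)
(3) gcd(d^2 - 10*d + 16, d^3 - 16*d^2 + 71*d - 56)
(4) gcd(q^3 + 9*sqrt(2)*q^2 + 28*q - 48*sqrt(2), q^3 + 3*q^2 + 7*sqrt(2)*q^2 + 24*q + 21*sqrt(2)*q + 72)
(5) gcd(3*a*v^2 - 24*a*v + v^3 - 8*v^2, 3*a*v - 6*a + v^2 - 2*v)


(1) = n + 1
(2) = c + 7*s
(3) = gcd((d - 8)*(d - 2), (d - 8)*(d - 7)*(d - 1)) = d - 8
(4) = q + 4*sqrt(2)
(5) = gcd(v*(3*a + v)*(v - 8), (3*a + v)*(v - 2)) = 3*a + v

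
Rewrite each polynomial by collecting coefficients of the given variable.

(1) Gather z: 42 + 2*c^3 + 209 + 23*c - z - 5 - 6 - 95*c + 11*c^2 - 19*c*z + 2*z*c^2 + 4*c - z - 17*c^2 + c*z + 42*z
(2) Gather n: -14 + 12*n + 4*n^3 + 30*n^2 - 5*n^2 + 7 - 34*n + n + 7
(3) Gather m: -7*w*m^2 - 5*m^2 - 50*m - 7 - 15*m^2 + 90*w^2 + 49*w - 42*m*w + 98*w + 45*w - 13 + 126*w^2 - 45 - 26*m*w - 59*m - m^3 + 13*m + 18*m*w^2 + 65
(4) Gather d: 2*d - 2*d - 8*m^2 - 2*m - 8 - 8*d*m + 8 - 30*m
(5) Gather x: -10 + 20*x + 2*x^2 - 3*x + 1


(1) = 2*c^3 - 6*c^2 - 68*c + z*(2*c^2 - 18*c + 40) + 240
(2) = 4*n^3 + 25*n^2 - 21*n
(3) = -m^3 + m^2*(-7*w - 20) + m*(18*w^2 - 68*w - 96) + 216*w^2 + 192*w
(4) = -8*d*m - 8*m^2 - 32*m
(5) = 2*x^2 + 17*x - 9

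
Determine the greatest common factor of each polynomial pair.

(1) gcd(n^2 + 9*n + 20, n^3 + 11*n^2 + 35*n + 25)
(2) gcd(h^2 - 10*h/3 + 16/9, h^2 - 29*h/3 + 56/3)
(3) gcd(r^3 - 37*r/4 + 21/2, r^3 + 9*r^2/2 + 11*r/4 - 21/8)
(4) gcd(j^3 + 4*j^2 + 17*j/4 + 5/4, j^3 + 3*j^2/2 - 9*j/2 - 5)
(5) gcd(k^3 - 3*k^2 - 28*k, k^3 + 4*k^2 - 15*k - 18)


(1) = n + 5
(2) = gcd((h - 8/3)*(h - 2/3), (h - 7)*(h - 8/3)) = h - 8/3
(3) = gcd((r - 2)*(r - 3/2)*(r + 7/2), (r - 1/2)*(r + 3/2)*(r + 7/2)) = r + 7/2
(4) = gcd((j + 1/2)*(j + 1)*(j + 5/2), (j - 2)*(j + 1)*(j + 5/2)) = j^2 + 7*j/2 + 5/2
(5) = 1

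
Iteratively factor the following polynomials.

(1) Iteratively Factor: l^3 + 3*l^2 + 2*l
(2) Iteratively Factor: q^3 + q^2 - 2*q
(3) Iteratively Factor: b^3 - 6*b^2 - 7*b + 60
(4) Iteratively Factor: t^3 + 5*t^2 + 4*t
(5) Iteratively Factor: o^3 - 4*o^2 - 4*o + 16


(1) = (l + 1)*(l^2 + 2*l) = l*(l + 1)*(l + 2)
(2) = (q + 2)*(q^2 - q) = q*(q + 2)*(q - 1)
(3) = (b - 5)*(b^2 - b - 12) = (b - 5)*(b - 4)*(b + 3)
(4) = (t + 1)*(t^2 + 4*t) = (t + 1)*(t + 4)*(t)
(5) = (o + 2)*(o^2 - 6*o + 8) = (o - 2)*(o + 2)*(o - 4)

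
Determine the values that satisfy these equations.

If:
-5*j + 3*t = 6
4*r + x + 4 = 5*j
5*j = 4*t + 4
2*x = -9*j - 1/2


Then:
j = -36/5
r = -1443/80
t = -10
x = 643/20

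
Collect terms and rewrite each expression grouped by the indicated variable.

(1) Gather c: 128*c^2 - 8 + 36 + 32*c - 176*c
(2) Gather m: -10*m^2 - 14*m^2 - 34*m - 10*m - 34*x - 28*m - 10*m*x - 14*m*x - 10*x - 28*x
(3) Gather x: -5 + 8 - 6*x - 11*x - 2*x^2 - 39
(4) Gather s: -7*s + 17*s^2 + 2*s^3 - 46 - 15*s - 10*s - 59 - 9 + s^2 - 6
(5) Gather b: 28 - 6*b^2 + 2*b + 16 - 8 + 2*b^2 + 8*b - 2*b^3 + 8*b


(1) = 128*c^2 - 144*c + 28
(2) = -24*m^2 + m*(-24*x - 72) - 72*x
(3) = -2*x^2 - 17*x - 36
(4) = 2*s^3 + 18*s^2 - 32*s - 120
(5) = -2*b^3 - 4*b^2 + 18*b + 36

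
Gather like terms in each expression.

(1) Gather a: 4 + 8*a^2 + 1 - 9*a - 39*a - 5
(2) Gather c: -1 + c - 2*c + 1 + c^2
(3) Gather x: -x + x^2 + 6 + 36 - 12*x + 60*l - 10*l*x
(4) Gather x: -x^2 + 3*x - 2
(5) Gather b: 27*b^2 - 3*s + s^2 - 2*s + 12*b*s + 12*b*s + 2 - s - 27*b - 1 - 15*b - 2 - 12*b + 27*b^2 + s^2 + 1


(1) = 8*a^2 - 48*a
(2) = c^2 - c
(3) = 60*l + x^2 + x*(-10*l - 13) + 42
(4) = -x^2 + 3*x - 2
(5) = 54*b^2 + b*(24*s - 54) + 2*s^2 - 6*s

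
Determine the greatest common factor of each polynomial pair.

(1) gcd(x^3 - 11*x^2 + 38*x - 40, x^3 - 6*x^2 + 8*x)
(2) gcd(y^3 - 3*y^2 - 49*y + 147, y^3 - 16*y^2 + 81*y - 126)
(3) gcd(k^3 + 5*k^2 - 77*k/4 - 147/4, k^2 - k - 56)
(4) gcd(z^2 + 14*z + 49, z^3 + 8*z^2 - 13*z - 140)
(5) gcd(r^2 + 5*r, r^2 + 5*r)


(1) = gcd((x - 5)*(x - 4)*(x - 2), x*(x - 4)*(x - 2)) = x^2 - 6*x + 8
(2) = y^2 - 10*y + 21
(3) = k + 7
(4) = gcd((z + 7)^2, (z - 4)*(z + 5)*(z + 7)) = z + 7
(5) = gcd(r*(r + 5), r*(r + 5)) = r^2 + 5*r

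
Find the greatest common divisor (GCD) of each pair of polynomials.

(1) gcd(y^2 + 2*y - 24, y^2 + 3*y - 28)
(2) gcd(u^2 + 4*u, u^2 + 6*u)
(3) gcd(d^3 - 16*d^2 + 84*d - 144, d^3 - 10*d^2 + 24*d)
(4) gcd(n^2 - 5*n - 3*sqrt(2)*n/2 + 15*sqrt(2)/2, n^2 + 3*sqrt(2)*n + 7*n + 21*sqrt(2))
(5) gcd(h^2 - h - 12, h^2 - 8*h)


(1) = gcd((y - 4)*(y + 6), (y - 4)*(y + 7)) = y - 4
(2) = u
(3) = gcd((d - 6)^2*(d - 4), d*(d - 6)*(d - 4)) = d^2 - 10*d + 24
(4) = 1
(5) = 1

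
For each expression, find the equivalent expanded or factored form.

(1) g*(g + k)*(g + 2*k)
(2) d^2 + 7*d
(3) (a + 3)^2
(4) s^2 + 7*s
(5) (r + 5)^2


(1) = g^3 + 3*g^2*k + 2*g*k^2
(2) = d*(d + 7)
(3) = a^2 + 6*a + 9
(4) = s*(s + 7)
(5) = r^2 + 10*r + 25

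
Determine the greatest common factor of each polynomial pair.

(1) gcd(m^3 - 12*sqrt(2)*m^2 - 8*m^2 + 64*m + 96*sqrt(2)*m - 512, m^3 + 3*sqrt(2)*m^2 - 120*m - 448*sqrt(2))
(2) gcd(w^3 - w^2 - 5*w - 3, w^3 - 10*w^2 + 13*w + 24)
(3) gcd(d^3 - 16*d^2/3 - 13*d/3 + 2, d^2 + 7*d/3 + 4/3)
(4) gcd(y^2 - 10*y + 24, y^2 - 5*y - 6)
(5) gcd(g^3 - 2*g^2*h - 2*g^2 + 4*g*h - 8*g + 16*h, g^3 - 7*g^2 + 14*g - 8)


(1) = m - 8*sqrt(2)
(2) = w^2 - 2*w - 3
(3) = d + 1
(4) = y - 6
(5) = g - 4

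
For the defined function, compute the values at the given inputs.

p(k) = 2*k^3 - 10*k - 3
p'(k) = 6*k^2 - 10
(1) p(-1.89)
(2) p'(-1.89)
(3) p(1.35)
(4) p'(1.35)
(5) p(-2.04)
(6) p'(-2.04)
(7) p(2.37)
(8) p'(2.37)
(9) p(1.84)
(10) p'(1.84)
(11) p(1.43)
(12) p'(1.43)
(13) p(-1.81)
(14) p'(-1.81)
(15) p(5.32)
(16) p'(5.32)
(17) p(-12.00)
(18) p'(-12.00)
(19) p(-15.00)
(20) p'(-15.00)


(1) = 2.40
(2) = 11.43
(3) = -11.58
(4) = 0.94
(5) = 0.42
(6) = 14.97
(7) = -0.08
(8) = 23.70
(9) = -8.94
(10) = 10.31
(11) = -11.45
(12) = 2.27
(13) = 3.24
(14) = 9.66
(15) = 244.94
(16) = 159.81
(17) = -3339.00
(18) = 854.00
(19) = -6603.00
(20) = 1340.00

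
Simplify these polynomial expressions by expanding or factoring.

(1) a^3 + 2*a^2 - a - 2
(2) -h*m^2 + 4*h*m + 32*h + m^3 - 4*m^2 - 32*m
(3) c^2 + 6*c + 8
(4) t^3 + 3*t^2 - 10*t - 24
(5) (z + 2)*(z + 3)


(1) = (a - 1)*(a + 1)*(a + 2)
(2) = (-h + m)*(m - 8)*(m + 4)
(3) = (c + 2)*(c + 4)
(4) = (t - 3)*(t + 2)*(t + 4)
(5) = z^2 + 5*z + 6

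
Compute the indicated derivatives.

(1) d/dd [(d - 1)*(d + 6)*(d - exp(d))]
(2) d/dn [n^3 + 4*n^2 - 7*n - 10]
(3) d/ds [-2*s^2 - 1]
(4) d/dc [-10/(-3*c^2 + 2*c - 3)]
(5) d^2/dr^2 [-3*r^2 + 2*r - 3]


(1) = -d^2*exp(d) + 3*d^2 - 7*d*exp(d) + 10*d + exp(d) - 6
(2) = 3*n^2 + 8*n - 7
(3) = -4*s
(4) = 20*(1 - 3*c)/(3*c^2 - 2*c + 3)^2
(5) = -6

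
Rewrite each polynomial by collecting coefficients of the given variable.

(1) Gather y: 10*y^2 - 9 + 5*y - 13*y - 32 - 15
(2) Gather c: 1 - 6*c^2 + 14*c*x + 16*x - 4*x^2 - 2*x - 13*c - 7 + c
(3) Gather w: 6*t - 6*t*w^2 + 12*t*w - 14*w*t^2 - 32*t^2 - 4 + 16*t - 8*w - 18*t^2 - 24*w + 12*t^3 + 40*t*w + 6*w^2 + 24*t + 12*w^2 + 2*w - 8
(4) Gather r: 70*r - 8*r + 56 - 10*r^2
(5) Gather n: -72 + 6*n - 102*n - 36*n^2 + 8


(1) = 10*y^2 - 8*y - 56
(2) = -6*c^2 + c*(14*x - 12) - 4*x^2 + 14*x - 6
(3) = 12*t^3 - 50*t^2 + 46*t + w^2*(18 - 6*t) + w*(-14*t^2 + 52*t - 30) - 12
(4) = -10*r^2 + 62*r + 56
(5) = -36*n^2 - 96*n - 64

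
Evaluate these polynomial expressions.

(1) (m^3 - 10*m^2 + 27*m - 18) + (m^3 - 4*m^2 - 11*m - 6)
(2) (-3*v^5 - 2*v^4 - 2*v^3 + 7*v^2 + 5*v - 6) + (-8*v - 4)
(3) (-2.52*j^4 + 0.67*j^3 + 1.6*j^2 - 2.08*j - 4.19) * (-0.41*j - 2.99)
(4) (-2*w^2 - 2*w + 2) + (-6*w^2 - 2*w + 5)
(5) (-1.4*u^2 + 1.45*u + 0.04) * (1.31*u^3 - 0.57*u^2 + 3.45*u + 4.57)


(1) = 2*m^3 - 14*m^2 + 16*m - 24
(2) = -3*v^5 - 2*v^4 - 2*v^3 + 7*v^2 - 3*v - 10
(3) = 1.0332*j^5 + 7.2601*j^4 - 2.6593*j^3 - 3.9312*j^2 + 7.9371*j + 12.5281
(4) = -8*w^2 - 4*w + 7
(5) = -1.834*u^5 + 2.6975*u^4 - 5.6041*u^3 - 1.4183*u^2 + 6.7645*u + 0.1828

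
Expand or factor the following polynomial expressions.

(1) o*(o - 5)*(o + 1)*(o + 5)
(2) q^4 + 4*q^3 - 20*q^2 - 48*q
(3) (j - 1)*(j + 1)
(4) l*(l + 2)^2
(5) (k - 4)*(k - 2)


(1) = o^4 + o^3 - 25*o^2 - 25*o
(2) = q*(q - 4)*(q + 2)*(q + 6)
(3) = j^2 - 1
(4) = l^3 + 4*l^2 + 4*l
(5) = k^2 - 6*k + 8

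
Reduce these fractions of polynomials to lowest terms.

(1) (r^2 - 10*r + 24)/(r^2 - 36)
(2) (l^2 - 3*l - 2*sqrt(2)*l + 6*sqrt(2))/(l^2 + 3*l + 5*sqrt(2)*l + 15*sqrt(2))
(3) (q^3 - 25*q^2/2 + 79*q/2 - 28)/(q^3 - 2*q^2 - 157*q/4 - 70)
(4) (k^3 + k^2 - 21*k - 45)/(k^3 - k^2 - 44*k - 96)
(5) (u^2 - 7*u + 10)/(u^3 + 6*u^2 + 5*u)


(1) = (r - 4)/(r + 6)
(2) = (l^2 + l*(-3 - 2*sqrt(2)) + 6*sqrt(2))/(l^2 + l*(3 + 5*sqrt(2)) + 15*sqrt(2))
(3) = (4*q^2 - 18*q + 14)/(4*q^2 + 24*q + 35)
(4) = (k^2 - 2*k - 15)/(k^2 - 4*k - 32)
(5) = (u^2 - 7*u + 10)/(u^3 + 6*u^2 + 5*u)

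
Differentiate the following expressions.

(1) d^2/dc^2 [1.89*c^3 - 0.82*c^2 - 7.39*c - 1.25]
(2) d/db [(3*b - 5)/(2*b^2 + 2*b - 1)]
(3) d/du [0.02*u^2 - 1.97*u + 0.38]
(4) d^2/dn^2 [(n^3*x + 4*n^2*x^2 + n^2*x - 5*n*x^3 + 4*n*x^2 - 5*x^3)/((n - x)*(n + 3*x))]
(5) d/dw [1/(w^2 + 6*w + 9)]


(1) = 11.34*c - 1.64
(2) = (-6*b^2 + 20*b + 7)/(4*b^4 + 8*b^3 - 4*b + 1)
(3) = 0.04*u - 1.97
(4) = x^2*(4 - 12*x)/(n^3 + 9*n^2*x + 27*n*x^2 + 27*x^3)
(5) = 2*(-w - 3)/(w^2 + 6*w + 9)^2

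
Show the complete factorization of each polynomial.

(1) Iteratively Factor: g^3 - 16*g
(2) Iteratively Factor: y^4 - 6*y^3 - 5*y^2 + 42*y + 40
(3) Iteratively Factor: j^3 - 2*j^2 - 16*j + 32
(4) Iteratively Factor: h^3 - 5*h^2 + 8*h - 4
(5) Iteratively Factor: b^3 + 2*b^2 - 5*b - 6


(1) = (g - 4)*(g^2 + 4*g) = g*(g - 4)*(g + 4)
(2) = (y - 5)*(y^3 - y^2 - 10*y - 8) = (y - 5)*(y + 2)*(y^2 - 3*y - 4) = (y - 5)*(y - 4)*(y + 2)*(y + 1)
(3) = (j + 4)*(j^2 - 6*j + 8) = (j - 4)*(j + 4)*(j - 2)
(4) = (h - 2)*(h^2 - 3*h + 2) = (h - 2)^2*(h - 1)
(5) = (b - 2)*(b^2 + 4*b + 3) = (b - 2)*(b + 1)*(b + 3)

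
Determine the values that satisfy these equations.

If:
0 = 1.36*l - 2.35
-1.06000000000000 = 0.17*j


Then:
j = -6.24
l = 1.73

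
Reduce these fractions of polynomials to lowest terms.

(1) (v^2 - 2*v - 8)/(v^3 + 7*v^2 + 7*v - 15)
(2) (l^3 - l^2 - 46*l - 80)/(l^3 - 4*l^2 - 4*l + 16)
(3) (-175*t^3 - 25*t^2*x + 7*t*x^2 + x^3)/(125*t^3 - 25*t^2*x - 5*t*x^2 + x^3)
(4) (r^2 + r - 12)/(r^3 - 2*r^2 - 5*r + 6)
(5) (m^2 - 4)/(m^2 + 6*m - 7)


(1) = (v^2 - 2*v - 8)/(v^3 + 7*v^2 + 7*v - 15)
(2) = (l^2 - 3*l - 40)/(l^2 - 6*l + 8)
(3) = (7*t + x)/(-5*t + x)
(4) = (r + 4)/(r^2 + r - 2)
(5) = (m^2 - 4)/(m^2 + 6*m - 7)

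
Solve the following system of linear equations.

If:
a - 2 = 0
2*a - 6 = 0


Then:
No Solution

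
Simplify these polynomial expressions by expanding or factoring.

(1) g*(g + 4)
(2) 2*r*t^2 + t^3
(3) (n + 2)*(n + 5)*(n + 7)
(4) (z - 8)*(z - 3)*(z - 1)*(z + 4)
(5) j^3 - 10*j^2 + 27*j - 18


(1) = g^2 + 4*g
(2) = t^2*(2*r + t)
(3) = n^3 + 14*n^2 + 59*n + 70
(4) = z^4 - 8*z^3 - 13*z^2 + 116*z - 96
(5) = (j - 6)*(j - 3)*(j - 1)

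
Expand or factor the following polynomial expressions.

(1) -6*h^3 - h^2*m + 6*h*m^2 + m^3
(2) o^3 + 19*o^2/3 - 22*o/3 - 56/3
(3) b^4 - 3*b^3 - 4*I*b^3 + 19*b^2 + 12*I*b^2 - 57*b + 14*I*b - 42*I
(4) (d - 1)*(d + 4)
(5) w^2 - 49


(1) = (-h + m)*(h + m)*(6*h + m)
(2) = (o - 2)*(o + 4/3)*(o + 7)
(3) = (b - 3)*(b - 7*I)*(b + I)*(b + 2*I)
(4) = d^2 + 3*d - 4
(5) = (w - 7)*(w + 7)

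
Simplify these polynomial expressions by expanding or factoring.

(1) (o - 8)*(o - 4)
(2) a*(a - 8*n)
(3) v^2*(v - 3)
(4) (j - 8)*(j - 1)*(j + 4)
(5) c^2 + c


(1) = o^2 - 12*o + 32
(2) = a^2 - 8*a*n
(3) = v^3 - 3*v^2
(4) = j^3 - 5*j^2 - 28*j + 32
(5) = c*(c + 1)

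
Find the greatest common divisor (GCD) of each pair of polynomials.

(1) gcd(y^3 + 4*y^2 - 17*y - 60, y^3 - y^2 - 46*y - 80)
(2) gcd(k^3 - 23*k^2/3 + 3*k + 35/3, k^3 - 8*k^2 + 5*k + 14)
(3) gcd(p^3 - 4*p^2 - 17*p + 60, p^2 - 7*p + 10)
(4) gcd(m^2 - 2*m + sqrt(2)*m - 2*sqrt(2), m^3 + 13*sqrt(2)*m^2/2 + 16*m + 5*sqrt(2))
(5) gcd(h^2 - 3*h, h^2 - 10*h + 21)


(1) = gcd((y - 4)*(y + 3)*(y + 5), (y - 8)*(y + 2)*(y + 5)) = y + 5
(2) = k^2 - 6*k - 7
(3) = gcd((p - 5)*(p - 3)*(p + 4), (p - 5)*(p - 2)) = p - 5
(4) = gcd((m - 2)*(m + sqrt(2)), (m + sqrt(2)/2)*(m + sqrt(2))*(m + 5*sqrt(2))) = m + sqrt(2)
(5) = gcd(h*(h - 3), (h - 7)*(h - 3)) = h - 3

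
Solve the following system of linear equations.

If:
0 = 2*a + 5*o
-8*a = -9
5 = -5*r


Then:
a = 9/8
o = -9/20
r = -1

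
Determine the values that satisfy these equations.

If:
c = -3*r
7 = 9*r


Then:
c = -7/3
r = 7/9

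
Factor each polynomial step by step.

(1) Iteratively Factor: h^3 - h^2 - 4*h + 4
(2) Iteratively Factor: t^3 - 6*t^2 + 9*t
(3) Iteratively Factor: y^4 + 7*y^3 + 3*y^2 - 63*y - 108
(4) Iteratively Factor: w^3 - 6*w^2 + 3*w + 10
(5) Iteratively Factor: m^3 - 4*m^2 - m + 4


(1) = (h - 1)*(h^2 - 4) = (h - 2)*(h - 1)*(h + 2)
(2) = (t - 3)*(t^2 - 3*t) = (t - 3)^2*(t)
(3) = (y + 3)*(y^3 + 4*y^2 - 9*y - 36) = (y + 3)*(y + 4)*(y^2 - 9) = (y - 3)*(y + 3)*(y + 4)*(y + 3)
(4) = (w - 5)*(w^2 - w - 2) = (w - 5)*(w + 1)*(w - 2)
(5) = (m - 1)*(m^2 - 3*m - 4) = (m - 4)*(m - 1)*(m + 1)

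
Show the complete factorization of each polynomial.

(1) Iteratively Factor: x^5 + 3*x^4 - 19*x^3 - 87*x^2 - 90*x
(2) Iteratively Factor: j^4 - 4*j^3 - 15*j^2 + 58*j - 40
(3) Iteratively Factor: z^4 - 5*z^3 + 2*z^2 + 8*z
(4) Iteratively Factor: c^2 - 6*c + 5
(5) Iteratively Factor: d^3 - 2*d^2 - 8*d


(1) = (x)*(x^4 + 3*x^3 - 19*x^2 - 87*x - 90) = x*(x + 2)*(x^3 + x^2 - 21*x - 45) = x*(x - 5)*(x + 2)*(x^2 + 6*x + 9) = x*(x - 5)*(x + 2)*(x + 3)*(x + 3)
(2) = (j - 5)*(j^3 + j^2 - 10*j + 8) = (j - 5)*(j - 1)*(j^2 + 2*j - 8) = (j - 5)*(j - 1)*(j + 4)*(j - 2)
(3) = (z)*(z^3 - 5*z^2 + 2*z + 8) = z*(z - 4)*(z^2 - z - 2) = z*(z - 4)*(z + 1)*(z - 2)
(4) = (c - 1)*(c - 5)
(5) = (d - 4)*(d^2 + 2*d) = (d - 4)*(d + 2)*(d)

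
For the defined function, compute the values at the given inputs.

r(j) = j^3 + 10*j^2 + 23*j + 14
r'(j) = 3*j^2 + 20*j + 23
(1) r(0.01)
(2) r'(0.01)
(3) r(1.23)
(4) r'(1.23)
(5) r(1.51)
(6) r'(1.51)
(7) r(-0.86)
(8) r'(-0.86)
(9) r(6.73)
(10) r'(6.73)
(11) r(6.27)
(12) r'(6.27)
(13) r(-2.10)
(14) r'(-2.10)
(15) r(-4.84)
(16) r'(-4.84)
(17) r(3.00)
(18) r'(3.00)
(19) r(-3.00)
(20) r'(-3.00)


(1) = 14.23
(2) = 23.20
(3) = 59.28
(4) = 52.14
(5) = 74.97
(6) = 60.04
(7) = 0.98
(8) = 8.02
(9) = 926.54
(10) = 293.48
(11) = 797.83
(12) = 266.34
(13) = 0.54
(14) = -5.77
(15) = 23.56
(16) = -3.52
(17) = 200.00
(18) = 110.00
(19) = 8.00
(20) = -10.00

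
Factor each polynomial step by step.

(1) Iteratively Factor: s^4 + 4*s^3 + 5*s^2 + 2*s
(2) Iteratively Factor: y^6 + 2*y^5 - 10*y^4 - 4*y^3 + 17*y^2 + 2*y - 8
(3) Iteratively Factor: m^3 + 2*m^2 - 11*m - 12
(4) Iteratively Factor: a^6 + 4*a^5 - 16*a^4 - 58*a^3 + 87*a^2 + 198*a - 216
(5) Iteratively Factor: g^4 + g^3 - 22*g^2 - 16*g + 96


(1) = (s + 2)*(s^3 + 2*s^2 + s) = s*(s + 2)*(s^2 + 2*s + 1) = s*(s + 1)*(s + 2)*(s + 1)
(2) = (y - 1)*(y^5 + 3*y^4 - 7*y^3 - 11*y^2 + 6*y + 8) = (y - 1)*(y + 1)*(y^4 + 2*y^3 - 9*y^2 - 2*y + 8) = (y - 1)*(y + 1)*(y + 4)*(y^3 - 2*y^2 - y + 2) = (y - 1)^2*(y + 1)*(y + 4)*(y^2 - y - 2) = (y - 1)^2*(y + 1)^2*(y + 4)*(y - 2)
(3) = (m + 4)*(m^2 - 2*m - 3) = (m - 3)*(m + 4)*(m + 1)
(4) = (a + 4)*(a^5 - 16*a^3 + 6*a^2 + 63*a - 54) = (a + 3)*(a + 4)*(a^4 - 3*a^3 - 7*a^2 + 27*a - 18) = (a - 3)*(a + 3)*(a + 4)*(a^3 - 7*a + 6) = (a - 3)*(a - 1)*(a + 3)*(a + 4)*(a^2 + a - 6) = (a - 3)*(a - 1)*(a + 3)^2*(a + 4)*(a - 2)
(5) = (g + 4)*(g^3 - 3*g^2 - 10*g + 24) = (g + 3)*(g + 4)*(g^2 - 6*g + 8) = (g - 4)*(g + 3)*(g + 4)*(g - 2)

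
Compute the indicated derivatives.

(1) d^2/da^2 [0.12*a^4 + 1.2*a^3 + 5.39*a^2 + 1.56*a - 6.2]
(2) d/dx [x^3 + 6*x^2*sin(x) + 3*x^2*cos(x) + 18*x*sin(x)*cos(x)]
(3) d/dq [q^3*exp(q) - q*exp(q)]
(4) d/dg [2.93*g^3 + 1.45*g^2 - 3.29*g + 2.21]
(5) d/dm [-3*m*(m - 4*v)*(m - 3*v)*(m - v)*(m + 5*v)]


(1) = 1.44*a^2 + 7.2*a + 10.78
(2) = -3*x^2*sin(x) + 6*x^2*cos(x) + 3*x^2 + 12*x*sin(x) + 6*x*cos(x) + 18*x*cos(2*x) + 9*sin(2*x)
(3) = (q^3 + 3*q^2 - q - 1)*exp(q)
(4) = 8.79*g^2 + 2.9*g - 3.29
(5) = -15*m^4 + 36*m^3*v + 189*m^2*v^2 - 498*m*v^3 + 180*v^4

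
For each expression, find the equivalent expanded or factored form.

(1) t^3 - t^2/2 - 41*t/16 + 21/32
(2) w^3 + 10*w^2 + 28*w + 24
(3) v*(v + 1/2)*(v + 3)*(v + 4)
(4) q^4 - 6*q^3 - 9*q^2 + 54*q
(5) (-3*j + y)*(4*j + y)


(1) = (t - 7/4)*(t - 1/4)*(t + 3/2)
(2) = (w + 2)^2*(w + 6)
(3) = v^4 + 15*v^3/2 + 31*v^2/2 + 6*v
(4) = q*(q - 6)*(q - 3)*(q + 3)
(5) = -12*j^2 + j*y + y^2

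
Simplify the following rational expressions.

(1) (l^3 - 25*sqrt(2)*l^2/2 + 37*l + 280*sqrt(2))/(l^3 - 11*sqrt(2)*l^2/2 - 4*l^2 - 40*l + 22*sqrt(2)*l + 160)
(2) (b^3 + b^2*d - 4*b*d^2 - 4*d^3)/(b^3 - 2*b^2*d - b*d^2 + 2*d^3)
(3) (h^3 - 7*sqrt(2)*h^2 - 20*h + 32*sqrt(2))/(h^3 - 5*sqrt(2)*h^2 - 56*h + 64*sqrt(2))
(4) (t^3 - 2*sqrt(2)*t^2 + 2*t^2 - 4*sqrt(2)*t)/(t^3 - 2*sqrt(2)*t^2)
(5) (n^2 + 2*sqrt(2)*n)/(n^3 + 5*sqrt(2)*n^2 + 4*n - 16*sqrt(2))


(1) = (4*l - 28*sqrt(2))/(4*l - 16)
(2) = (b + 2*d)/(b - d)
(3) = (h + 2*sqrt(2))/(h + 4*sqrt(2))
(4) = (t + 2)/t
(5) = n/(n^2 + 3*sqrt(2)*n - 8)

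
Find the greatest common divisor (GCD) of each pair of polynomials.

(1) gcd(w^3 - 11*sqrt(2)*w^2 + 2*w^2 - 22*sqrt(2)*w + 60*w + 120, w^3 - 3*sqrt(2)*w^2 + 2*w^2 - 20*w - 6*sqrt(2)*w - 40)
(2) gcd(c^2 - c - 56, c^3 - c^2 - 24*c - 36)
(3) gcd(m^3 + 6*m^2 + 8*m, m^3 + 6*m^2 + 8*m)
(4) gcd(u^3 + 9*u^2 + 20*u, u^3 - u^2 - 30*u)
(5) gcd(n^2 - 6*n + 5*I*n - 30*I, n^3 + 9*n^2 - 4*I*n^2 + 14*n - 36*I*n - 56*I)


(1) = gcd((w + 2)*(w - 6*sqrt(2))*(w - 5*sqrt(2)), (w + 2)*(w - 5*sqrt(2))*(w + 2*sqrt(2))) = w^2 + w*(2 - 5*sqrt(2)) - 10*sqrt(2)
(2) = 1
(3) = gcd(m*(m + 2)*(m + 4), m*(m + 2)*(m + 4)) = m^3 + 6*m^2 + 8*m
(4) = u^2 + 5*u
(5) = 1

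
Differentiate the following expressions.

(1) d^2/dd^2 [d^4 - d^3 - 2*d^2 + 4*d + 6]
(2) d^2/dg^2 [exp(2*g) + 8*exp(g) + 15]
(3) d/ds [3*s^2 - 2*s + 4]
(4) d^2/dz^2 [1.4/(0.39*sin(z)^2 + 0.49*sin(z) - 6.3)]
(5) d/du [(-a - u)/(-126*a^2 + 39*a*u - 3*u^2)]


(1) = 12*d^2 - 6*d - 4
(2) = 4*(exp(g) + 2)*exp(g)
(3) = 6*s - 2
(4) = (-0.85176*sin(z)^4 - 0.80262*sin(z)^3 - 12.8177*sin(z)^2 - 2.71656*sin(z) + 7.55188)/(0.39*sin(z)^2 + 0.49*sin(z) - 6.3)^3
(5) = (42*a^2 - 13*a*u + u^2 + (a + u)*(13*a - 2*u))/(3*(42*a^2 - 13*a*u + u^2)^2)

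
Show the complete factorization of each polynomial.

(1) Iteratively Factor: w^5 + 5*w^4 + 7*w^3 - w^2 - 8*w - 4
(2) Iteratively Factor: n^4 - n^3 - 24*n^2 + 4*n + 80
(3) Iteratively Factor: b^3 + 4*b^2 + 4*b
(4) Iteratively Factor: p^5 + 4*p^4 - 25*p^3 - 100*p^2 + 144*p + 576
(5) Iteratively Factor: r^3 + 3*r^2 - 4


(1) = (w + 2)*(w^4 + 3*w^3 + w^2 - 3*w - 2) = (w - 1)*(w + 2)*(w^3 + 4*w^2 + 5*w + 2) = (w - 1)*(w + 1)*(w + 2)*(w^2 + 3*w + 2) = (w - 1)*(w + 1)^2*(w + 2)*(w + 2)
(2) = (n - 2)*(n^3 + n^2 - 22*n - 40) = (n - 2)*(n + 2)*(n^2 - n - 20) = (n - 5)*(n - 2)*(n + 2)*(n + 4)
(3) = (b + 2)*(b^2 + 2*b) = b*(b + 2)*(b + 2)
(4) = (p - 3)*(p^4 + 7*p^3 - 4*p^2 - 112*p - 192) = (p - 3)*(p + 4)*(p^3 + 3*p^2 - 16*p - 48) = (p - 3)*(p + 3)*(p + 4)*(p^2 - 16) = (p - 3)*(p + 3)*(p + 4)^2*(p - 4)
(5) = (r + 2)*(r^2 + r - 2) = (r - 1)*(r + 2)*(r + 2)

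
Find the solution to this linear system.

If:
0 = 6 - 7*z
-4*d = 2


Then:
d = -1/2
z = 6/7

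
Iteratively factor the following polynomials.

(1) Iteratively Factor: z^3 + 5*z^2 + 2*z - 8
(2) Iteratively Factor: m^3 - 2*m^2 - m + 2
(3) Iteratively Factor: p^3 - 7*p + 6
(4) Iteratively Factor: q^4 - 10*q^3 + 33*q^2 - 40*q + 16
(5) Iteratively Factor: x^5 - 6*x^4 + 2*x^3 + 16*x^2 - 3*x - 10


(1) = (z - 1)*(z^2 + 6*z + 8) = (z - 1)*(z + 2)*(z + 4)
(2) = (m + 1)*(m^2 - 3*m + 2) = (m - 2)*(m + 1)*(m - 1)
(3) = (p - 2)*(p^2 + 2*p - 3) = (p - 2)*(p + 3)*(p - 1)
(4) = (q - 4)*(q^3 - 6*q^2 + 9*q - 4) = (q - 4)^2*(q^2 - 2*q + 1) = (q - 4)^2*(q - 1)*(q - 1)
(5) = (x - 5)*(x^4 - x^3 - 3*x^2 + x + 2) = (x - 5)*(x - 2)*(x^3 + x^2 - x - 1) = (x - 5)*(x - 2)*(x + 1)*(x^2 - 1) = (x - 5)*(x - 2)*(x - 1)*(x + 1)*(x + 1)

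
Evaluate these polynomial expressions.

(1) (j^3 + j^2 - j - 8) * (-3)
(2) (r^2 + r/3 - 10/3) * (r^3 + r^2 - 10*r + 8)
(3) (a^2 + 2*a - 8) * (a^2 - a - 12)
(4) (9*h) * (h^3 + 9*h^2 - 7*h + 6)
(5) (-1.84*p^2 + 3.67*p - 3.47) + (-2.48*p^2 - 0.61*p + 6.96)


(1) = -3*j^3 - 3*j^2 + 3*j + 24
(2) = r^5 + 4*r^4/3 - 13*r^3 + 4*r^2/3 + 36*r - 80/3
(3) = a^4 + a^3 - 22*a^2 - 16*a + 96
(4) = 9*h^4 + 81*h^3 - 63*h^2 + 54*h
(5) = -4.32*p^2 + 3.06*p + 3.49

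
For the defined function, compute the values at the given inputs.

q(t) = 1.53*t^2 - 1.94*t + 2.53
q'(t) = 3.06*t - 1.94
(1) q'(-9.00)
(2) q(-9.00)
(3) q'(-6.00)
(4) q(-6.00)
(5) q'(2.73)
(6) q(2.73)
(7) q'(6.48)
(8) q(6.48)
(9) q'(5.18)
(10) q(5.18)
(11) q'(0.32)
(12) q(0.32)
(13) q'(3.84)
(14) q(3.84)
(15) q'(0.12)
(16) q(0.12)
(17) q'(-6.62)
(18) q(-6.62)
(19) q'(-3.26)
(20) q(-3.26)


(1) = -29.48
(2) = 143.92
(3) = -20.30
(4) = 69.25
(5) = 6.41
(6) = 8.64
(7) = 17.89
(8) = 54.20
(9) = 13.91
(10) = 33.53
(11) = -0.96
(12) = 2.07
(13) = 9.81
(14) = 17.64
(15) = -1.57
(16) = 2.32
(17) = -22.20
(18) = 82.42
(19) = -11.92
(20) = 25.11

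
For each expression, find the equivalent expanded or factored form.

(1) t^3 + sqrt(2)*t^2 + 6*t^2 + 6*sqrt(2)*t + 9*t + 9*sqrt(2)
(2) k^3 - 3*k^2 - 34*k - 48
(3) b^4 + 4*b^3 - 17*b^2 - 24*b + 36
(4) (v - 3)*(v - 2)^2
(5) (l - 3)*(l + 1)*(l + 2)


(1) = (t + 3)^2*(t + sqrt(2))
(2) = (k - 8)*(k + 2)*(k + 3)
(3) = (b - 3)*(b - 1)*(b + 2)*(b + 6)
(4) = v^3 - 7*v^2 + 16*v - 12
(5) = l^3 - 7*l - 6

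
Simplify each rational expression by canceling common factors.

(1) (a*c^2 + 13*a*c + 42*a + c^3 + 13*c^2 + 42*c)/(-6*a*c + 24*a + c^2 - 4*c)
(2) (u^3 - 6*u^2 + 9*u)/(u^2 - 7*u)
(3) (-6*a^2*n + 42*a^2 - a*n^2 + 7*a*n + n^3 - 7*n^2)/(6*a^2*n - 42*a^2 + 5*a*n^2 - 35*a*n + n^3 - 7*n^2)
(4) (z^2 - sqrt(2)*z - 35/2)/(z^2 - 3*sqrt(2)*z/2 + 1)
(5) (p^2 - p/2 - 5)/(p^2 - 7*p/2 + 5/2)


(1) = (-a*c^2 - 13*a*c - 42*a - c^3 - 13*c^2 - 42*c)/(6*a*c - 24*a - c^2 + 4*c)
(2) = (u^2 - 6*u + 9)/(u - 7)
(3) = (-3*a + n)/(3*a + n)
(4) = (4*z^2 - 4*sqrt(2)*z - 70)/(4*z^2 - 6*sqrt(2)*z + 4)
(5) = (p + 2)/(p - 1)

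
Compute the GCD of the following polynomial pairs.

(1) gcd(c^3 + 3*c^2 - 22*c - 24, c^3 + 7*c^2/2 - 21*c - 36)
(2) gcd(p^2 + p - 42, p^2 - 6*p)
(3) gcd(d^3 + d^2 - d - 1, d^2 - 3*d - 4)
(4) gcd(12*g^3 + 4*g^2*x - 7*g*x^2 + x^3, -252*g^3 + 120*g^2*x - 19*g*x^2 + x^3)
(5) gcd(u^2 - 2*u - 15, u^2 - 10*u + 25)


(1) = gcd((c - 4)*(c + 1)*(c + 6), (c - 4)*(c + 3/2)*(c + 6)) = c^2 + 2*c - 24
(2) = gcd((p - 6)*(p + 7), p*(p - 6)) = p - 6
(3) = d + 1
(4) = gcd((-6*g + x)*(-2*g + x)*(g + x), (-7*g + x)*(-6*g + x)^2) = -6*g + x
(5) = u - 5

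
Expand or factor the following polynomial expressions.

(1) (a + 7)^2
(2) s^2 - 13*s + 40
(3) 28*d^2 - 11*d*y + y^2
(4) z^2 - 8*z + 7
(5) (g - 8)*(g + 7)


(1) = a^2 + 14*a + 49
(2) = (s - 8)*(s - 5)
(3) = (-7*d + y)*(-4*d + y)
(4) = (z - 7)*(z - 1)
(5) = g^2 - g - 56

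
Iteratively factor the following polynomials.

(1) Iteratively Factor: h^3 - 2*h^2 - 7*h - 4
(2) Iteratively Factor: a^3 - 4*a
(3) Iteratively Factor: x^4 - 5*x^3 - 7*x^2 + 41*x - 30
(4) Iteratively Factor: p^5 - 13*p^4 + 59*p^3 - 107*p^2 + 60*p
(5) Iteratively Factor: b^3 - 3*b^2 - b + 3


(1) = (h - 4)*(h^2 + 2*h + 1) = (h - 4)*(h + 1)*(h + 1)
(2) = (a)*(a^2 - 4) = a*(a - 2)*(a + 2)
(3) = (x - 1)*(x^3 - 4*x^2 - 11*x + 30) = (x - 1)*(x + 3)*(x^2 - 7*x + 10) = (x - 5)*(x - 1)*(x + 3)*(x - 2)
(4) = (p - 5)*(p^4 - 8*p^3 + 19*p^2 - 12*p) = p*(p - 5)*(p^3 - 8*p^2 + 19*p - 12) = p*(p - 5)*(p - 3)*(p^2 - 5*p + 4) = p*(p - 5)*(p - 4)*(p - 3)*(p - 1)
(5) = (b - 3)*(b^2 - 1) = (b - 3)*(b + 1)*(b - 1)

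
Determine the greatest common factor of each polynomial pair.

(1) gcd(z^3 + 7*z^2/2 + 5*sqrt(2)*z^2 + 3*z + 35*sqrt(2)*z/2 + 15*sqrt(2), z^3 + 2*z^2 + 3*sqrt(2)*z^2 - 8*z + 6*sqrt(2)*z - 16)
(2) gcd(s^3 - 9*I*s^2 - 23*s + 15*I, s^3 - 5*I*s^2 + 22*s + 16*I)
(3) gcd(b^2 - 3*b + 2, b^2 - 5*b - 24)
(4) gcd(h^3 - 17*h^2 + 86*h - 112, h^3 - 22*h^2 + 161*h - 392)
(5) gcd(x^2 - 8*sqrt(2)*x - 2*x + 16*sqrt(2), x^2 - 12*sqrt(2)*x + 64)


(1) = z + 2
(2) = gcd((s - 5*I)*(s - 3*I)*(s - I), (s - 8*I)*(s + I)*(s + 2*I)) = 1
(3) = gcd((b - 2)*(b - 1), (b - 8)*(b + 3)) = 1
(4) = h^2 - 15*h + 56
(5) = x - 8*sqrt(2)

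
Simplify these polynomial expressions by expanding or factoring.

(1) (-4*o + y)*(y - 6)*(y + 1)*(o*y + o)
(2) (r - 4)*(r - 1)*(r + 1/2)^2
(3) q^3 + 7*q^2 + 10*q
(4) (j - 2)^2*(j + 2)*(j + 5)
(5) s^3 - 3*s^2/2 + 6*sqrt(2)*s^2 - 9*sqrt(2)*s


(1) = -4*o^2*y^3 + 16*o^2*y^2 + 44*o^2*y + 24*o^2 + o*y^4 - 4*o*y^3 - 11*o*y^2 - 6*o*y
(2) = r^4 - 4*r^3 - 3*r^2/4 + 11*r/4 + 1
(3) = q*(q + 2)*(q + 5)
(4) = j^4 + 3*j^3 - 14*j^2 - 12*j + 40
(5) = s*(s - 3/2)*(s + 6*sqrt(2))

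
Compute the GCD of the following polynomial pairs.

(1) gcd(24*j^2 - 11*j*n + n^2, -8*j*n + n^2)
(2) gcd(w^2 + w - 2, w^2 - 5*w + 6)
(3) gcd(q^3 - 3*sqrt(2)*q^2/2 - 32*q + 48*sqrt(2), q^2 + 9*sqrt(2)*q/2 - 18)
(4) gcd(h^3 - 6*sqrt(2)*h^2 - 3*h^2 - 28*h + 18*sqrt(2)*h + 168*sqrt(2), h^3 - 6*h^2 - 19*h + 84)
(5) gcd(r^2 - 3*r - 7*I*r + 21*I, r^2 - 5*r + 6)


(1) = gcd((-8*j + n)*(-3*j + n), n*(-8*j + n)) = 8*j - n
(2) = 1
(3) = q - 3*sqrt(2)/2
(4) = gcd((h - 7)*(h + 4)*(h - 6*sqrt(2)), (h - 7)*(h - 3)*(h + 4)) = h^2 - 3*h - 28
(5) = gcd((r - 3)*(r - 7*I), (r - 3)*(r - 2)) = r - 3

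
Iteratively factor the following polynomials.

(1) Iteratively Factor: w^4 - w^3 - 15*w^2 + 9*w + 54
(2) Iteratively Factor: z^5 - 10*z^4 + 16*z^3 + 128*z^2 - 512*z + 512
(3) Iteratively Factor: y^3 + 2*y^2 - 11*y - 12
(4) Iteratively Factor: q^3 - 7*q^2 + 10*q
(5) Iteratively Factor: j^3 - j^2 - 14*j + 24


(1) = (w - 3)*(w^3 + 2*w^2 - 9*w - 18) = (w - 3)^2*(w^2 + 5*w + 6) = (w - 3)^2*(w + 3)*(w + 2)
(2) = (z - 4)*(z^4 - 6*z^3 - 8*z^2 + 96*z - 128) = (z - 4)*(z - 2)*(z^3 - 4*z^2 - 16*z + 64) = (z - 4)^2*(z - 2)*(z^2 - 16) = (z - 4)^3*(z - 2)*(z + 4)
(3) = (y - 3)*(y^2 + 5*y + 4) = (y - 3)*(y + 1)*(y + 4)
(4) = (q)*(q^2 - 7*q + 10) = q*(q - 2)*(q - 5)
(5) = (j - 2)*(j^2 + j - 12) = (j - 2)*(j + 4)*(j - 3)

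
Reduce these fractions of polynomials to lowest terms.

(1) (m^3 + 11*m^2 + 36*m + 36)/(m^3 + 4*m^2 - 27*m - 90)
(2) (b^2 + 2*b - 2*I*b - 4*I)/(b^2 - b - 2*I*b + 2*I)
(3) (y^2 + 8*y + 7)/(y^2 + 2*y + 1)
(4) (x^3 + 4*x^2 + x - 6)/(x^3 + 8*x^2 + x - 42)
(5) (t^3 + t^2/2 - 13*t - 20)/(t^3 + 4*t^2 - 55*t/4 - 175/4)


(1) = (m + 2)/(m - 5)
(2) = (b + 2)/(b - 1)
(3) = (y + 7)/(y + 1)
(4) = (x^2 + x - 2)/(x^2 + 5*x - 14)
(5) = (2*t^2 - 4*t - 16)/(2*t^2 + 3*t - 35)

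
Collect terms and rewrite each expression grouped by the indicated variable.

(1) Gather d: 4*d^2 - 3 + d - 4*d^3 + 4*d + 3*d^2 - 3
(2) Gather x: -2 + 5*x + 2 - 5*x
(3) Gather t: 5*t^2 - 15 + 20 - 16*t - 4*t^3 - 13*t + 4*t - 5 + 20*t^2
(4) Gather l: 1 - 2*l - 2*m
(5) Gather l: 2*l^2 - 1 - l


(1) = -4*d^3 + 7*d^2 + 5*d - 6
(2) = 0
(3) = -4*t^3 + 25*t^2 - 25*t
(4) = -2*l - 2*m + 1
(5) = 2*l^2 - l - 1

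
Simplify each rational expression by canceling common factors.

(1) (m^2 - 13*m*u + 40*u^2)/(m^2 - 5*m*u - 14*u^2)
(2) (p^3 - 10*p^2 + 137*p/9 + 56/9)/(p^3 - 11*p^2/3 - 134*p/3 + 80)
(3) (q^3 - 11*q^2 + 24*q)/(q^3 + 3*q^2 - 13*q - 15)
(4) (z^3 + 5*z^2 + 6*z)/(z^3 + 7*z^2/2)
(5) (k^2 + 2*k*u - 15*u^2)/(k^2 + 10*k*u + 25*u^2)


(1) = (-m^2 + 13*m*u - 40*u^2)/(-m^2 + 5*m*u + 14*u^2)
(2) = (9*p^2 - 18*p - 7)/(9*p^2 + 39*p - 90)
(3) = (q^2 - 8*q)/(q^2 + 6*q + 5)
(4) = (2*z^2 + 10*z + 12)/(2*z^2 + 7*z)
(5) = (k - 3*u)/(k + 5*u)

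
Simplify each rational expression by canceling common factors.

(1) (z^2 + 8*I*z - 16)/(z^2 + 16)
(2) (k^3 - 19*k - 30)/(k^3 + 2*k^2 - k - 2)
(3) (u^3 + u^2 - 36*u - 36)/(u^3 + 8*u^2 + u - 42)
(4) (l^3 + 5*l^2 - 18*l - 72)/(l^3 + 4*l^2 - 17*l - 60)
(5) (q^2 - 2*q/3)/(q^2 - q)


(1) = (z + 4*I)/(z - 4*I)
(2) = (k^2 - 2*k - 15)/(k^2 - 1)
(3) = (u^3 + u^2 - 36*u - 36)/(u^3 + 8*u^2 + u - 42)
(4) = (l + 6)/(l + 5)
(5) = (3*q - 2)/(3*q - 3)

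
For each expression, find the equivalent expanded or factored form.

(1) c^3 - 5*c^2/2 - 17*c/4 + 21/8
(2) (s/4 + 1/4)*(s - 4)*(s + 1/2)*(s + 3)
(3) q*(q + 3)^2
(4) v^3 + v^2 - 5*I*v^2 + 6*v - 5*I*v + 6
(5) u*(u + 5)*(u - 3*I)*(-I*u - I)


(1) = (c - 7/2)*(c - 1/2)*(c + 3/2)
(2) = s^4/4 + s^3/8 - 13*s^2/4 - 37*s/8 - 3/2
(3) = q^3 + 6*q^2 + 9*q
(4) = (v + 1)*(v - 6*I)*(v + I)
(5) = -I*u^4 - 3*u^3 - 6*I*u^3 - 18*u^2 - 5*I*u^2 - 15*u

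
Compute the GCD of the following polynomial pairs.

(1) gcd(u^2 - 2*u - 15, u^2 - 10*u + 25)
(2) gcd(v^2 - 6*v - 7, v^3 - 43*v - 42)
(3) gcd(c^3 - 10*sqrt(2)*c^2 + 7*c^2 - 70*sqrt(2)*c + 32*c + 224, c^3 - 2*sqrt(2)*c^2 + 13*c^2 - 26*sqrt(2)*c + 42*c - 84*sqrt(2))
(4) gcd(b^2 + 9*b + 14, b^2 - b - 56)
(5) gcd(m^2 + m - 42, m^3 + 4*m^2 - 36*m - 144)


(1) = u - 5
(2) = gcd((v - 7)*(v + 1), (v - 7)*(v + 1)*(v + 6)) = v^2 - 6*v - 7
(3) = gcd((c + 7)*(c - 8*sqrt(2))*(c - 2*sqrt(2)), (c + 6)*(c + 7)*(c - 2*sqrt(2))) = c^2 + c*(7 - 2*sqrt(2)) - 14*sqrt(2)
(4) = gcd((b + 2)*(b + 7), (b - 8)*(b + 7)) = b + 7
(5) = m - 6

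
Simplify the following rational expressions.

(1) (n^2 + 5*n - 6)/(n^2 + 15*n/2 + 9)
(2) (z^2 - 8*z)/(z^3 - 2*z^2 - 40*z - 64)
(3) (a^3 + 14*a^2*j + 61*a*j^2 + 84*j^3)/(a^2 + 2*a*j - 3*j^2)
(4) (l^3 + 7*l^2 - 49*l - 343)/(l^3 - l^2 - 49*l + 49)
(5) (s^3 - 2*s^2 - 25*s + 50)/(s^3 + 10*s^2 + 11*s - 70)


(1) = (2*n - 2)/(2*n + 3)
(2) = z/(z^2 + 6*z + 8)
(3) = (a^2 + 11*a*j + 28*j^2)/(a - j)
(4) = (l + 7)/(l - 1)
(5) = (s - 5)/(s + 7)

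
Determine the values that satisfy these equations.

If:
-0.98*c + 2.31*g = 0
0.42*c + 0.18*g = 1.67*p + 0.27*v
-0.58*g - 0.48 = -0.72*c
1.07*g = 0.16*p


Then:
c = 1.01
g = 0.43
p = 2.87
v = -15.91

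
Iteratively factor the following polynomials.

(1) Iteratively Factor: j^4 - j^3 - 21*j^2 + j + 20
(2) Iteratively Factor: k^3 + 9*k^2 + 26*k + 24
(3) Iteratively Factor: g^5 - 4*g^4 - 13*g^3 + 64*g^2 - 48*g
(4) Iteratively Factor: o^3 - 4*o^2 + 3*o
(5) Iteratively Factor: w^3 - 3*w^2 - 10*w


(1) = (j - 5)*(j^3 + 4*j^2 - j - 4) = (j - 5)*(j + 1)*(j^2 + 3*j - 4) = (j - 5)*(j - 1)*(j + 1)*(j + 4)
(2) = (k + 3)*(k^2 + 6*k + 8) = (k + 2)*(k + 3)*(k + 4)
(3) = (g + 4)*(g^4 - 8*g^3 + 19*g^2 - 12*g) = (g - 4)*(g + 4)*(g^3 - 4*g^2 + 3*g) = (g - 4)*(g - 3)*(g + 4)*(g^2 - g) = (g - 4)*(g - 3)*(g - 1)*(g + 4)*(g)
(4) = (o - 1)*(o^2 - 3*o) = (o - 3)*(o - 1)*(o)
(5) = (w)*(w^2 - 3*w - 10) = w*(w - 5)*(w + 2)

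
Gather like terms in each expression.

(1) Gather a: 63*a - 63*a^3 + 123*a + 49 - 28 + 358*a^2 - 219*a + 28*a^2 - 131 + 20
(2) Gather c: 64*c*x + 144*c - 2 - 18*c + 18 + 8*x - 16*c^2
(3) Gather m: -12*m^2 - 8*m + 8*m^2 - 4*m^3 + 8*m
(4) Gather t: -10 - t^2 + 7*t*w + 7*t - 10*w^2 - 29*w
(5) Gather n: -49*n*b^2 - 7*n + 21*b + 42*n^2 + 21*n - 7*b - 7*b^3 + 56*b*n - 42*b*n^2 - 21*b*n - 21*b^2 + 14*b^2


(1) = -63*a^3 + 386*a^2 - 33*a - 90
(2) = -16*c^2 + c*(64*x + 126) + 8*x + 16
(3) = -4*m^3 - 4*m^2
(4) = -t^2 + t*(7*w + 7) - 10*w^2 - 29*w - 10
(5) = -7*b^3 - 7*b^2 + 14*b + n^2*(42 - 42*b) + n*(-49*b^2 + 35*b + 14)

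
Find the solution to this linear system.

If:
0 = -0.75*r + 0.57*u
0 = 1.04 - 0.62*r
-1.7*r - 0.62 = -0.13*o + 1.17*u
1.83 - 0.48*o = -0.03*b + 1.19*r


Then:
b = 750.64
o = 46.57
r = 1.68
u = 2.21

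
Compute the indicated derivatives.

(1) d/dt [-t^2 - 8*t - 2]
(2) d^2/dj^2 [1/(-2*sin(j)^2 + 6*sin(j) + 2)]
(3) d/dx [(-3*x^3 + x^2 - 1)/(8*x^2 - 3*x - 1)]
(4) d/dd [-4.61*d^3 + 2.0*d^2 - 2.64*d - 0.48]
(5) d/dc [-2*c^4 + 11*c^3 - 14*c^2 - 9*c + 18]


(1) = -2*t - 8
(2) = (-4*sin(j)^4 + 9*sin(j)^3 - 7*sin(j)^2 - 15*sin(j) + 20)/(2*(3*sin(j) + cos(j)^2)^3)
(3) = (-24*x^4 + 18*x^3 + 6*x^2 + 14*x - 3)/(64*x^4 - 48*x^3 - 7*x^2 + 6*x + 1)
(4) = -13.83*d^2 + 4.0*d - 2.64
(5) = -8*c^3 + 33*c^2 - 28*c - 9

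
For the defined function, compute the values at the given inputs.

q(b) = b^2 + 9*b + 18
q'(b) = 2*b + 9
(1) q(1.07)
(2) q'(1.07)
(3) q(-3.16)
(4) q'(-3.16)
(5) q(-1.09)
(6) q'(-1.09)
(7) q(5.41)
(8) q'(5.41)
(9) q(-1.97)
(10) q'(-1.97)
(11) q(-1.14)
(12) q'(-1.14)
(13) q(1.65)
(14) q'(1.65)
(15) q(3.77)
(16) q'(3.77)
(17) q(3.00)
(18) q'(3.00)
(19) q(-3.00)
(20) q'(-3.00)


(1) = 28.77
(2) = 11.14
(3) = -0.45
(4) = 2.68
(5) = 9.38
(6) = 6.82
(7) = 95.96
(8) = 19.82
(9) = 4.15
(10) = 5.06
(11) = 9.04
(12) = 6.72
(13) = 35.57
(14) = 12.30
(15) = 66.14
(16) = 16.54
(17) = 54.00
(18) = 15.00
(19) = 0.00
(20) = 3.00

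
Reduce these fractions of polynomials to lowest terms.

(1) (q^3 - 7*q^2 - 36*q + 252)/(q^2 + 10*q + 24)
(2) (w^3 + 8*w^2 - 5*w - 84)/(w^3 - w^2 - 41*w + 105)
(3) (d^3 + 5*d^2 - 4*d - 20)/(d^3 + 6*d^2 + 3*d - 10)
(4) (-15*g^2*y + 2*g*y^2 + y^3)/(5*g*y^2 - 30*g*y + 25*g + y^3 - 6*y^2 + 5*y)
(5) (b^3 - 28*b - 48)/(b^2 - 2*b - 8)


(1) = (q^2 - 13*q + 42)/(q + 4)
(2) = (w + 4)/(w - 5)
(3) = (d - 2)/(d - 1)
(4) = (-3*g*y + y^2)/(y^2 - 6*y + 5)
(5) = (b^2 - 2*b - 24)/(b - 4)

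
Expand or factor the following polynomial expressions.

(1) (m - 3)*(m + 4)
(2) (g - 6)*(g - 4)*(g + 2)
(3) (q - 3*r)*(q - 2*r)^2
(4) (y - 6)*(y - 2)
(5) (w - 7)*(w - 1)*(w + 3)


(1) = m^2 + m - 12
(2) = g^3 - 8*g^2 + 4*g + 48
(3) = q^3 - 7*q^2*r + 16*q*r^2 - 12*r^3
(4) = y^2 - 8*y + 12
(5) = w^3 - 5*w^2 - 17*w + 21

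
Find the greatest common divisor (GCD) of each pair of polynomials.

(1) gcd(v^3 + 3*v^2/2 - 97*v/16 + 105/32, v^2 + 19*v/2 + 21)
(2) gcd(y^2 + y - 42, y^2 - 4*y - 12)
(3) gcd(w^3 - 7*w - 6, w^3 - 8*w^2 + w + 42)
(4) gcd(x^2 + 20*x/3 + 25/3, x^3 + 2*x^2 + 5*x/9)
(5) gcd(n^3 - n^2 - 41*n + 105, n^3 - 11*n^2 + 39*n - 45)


(1) = v + 7/2
(2) = y - 6
(3) = gcd((w - 3)*(w + 1)*(w + 2), (w - 7)*(w - 3)*(w + 2)) = w^2 - w - 6
(4) = x + 5/3
(5) = gcd((n - 5)*(n - 3)*(n + 7), (n - 5)*(n - 3)^2) = n^2 - 8*n + 15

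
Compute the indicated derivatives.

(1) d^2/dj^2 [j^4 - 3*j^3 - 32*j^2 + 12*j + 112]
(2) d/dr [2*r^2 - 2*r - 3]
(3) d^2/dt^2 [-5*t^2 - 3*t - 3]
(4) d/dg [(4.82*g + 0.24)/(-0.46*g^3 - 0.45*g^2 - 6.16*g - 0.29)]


(1) = 12*j^2 - 18*j - 64
(2) = 4*r - 2
(3) = -10
(4) = (4.4344*g^3 + 2.5002*g^2 + 0.216*g + 0.0806)/(0.2116*g^6 + 0.414*g^5 + 5.8697*g^4 + 5.8108*g^3 + 38.2066*g^2 + 3.5728*g + 0.0841)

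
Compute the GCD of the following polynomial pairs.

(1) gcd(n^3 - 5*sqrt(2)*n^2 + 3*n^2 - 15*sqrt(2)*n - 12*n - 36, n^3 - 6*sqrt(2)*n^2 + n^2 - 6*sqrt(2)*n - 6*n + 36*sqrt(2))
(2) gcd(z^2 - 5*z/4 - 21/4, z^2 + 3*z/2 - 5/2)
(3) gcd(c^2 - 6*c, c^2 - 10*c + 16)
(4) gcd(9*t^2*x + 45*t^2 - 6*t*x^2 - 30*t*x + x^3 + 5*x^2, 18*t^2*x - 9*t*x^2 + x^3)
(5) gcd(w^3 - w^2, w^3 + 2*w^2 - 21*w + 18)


(1) = gcd((n + 3)*(n - 6*sqrt(2))*(n + sqrt(2)), (n - 2)*(n + 3)*(n - 6*sqrt(2))) = n^2 + n*(3 - 6*sqrt(2)) - 18*sqrt(2)
(2) = 1
(3) = gcd(c*(c - 6), (c - 8)*(c - 2)) = 1
(4) = -3*t + x
(5) = w - 1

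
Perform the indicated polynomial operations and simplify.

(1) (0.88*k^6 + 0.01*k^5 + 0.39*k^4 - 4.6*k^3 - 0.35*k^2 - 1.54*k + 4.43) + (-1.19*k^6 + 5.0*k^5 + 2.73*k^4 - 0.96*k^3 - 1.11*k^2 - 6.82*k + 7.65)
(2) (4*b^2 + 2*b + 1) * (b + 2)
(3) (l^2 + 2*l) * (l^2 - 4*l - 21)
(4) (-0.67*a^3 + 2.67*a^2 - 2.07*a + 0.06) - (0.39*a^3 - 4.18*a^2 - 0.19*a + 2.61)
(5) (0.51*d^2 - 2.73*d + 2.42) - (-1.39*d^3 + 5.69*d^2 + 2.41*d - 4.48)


(1) = -0.31*k^6 + 5.01*k^5 + 3.12*k^4 - 5.56*k^3 - 1.46*k^2 - 8.36*k + 12.08
(2) = 4*b^3 + 10*b^2 + 5*b + 2
(3) = l^4 - 2*l^3 - 29*l^2 - 42*l
(4) = -1.06*a^3 + 6.85*a^2 - 1.88*a - 2.55
(5) = 1.39*d^3 - 5.18*d^2 - 5.14*d + 6.9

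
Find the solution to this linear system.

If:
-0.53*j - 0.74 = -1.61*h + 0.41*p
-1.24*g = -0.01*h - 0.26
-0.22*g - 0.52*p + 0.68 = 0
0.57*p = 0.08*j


Then:
g = 0.24
h = 3.60
j = 8.60
p = 1.21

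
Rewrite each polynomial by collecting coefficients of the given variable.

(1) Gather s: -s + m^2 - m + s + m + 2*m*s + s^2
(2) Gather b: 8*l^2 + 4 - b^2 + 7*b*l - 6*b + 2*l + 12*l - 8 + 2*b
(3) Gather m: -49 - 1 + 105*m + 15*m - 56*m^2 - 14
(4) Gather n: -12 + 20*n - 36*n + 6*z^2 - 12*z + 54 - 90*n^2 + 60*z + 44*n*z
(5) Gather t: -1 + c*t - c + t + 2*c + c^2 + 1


(1) = m^2 + 2*m*s + s^2
(2) = -b^2 + b*(7*l - 4) + 8*l^2 + 14*l - 4
(3) = -56*m^2 + 120*m - 64
(4) = -90*n^2 + n*(44*z - 16) + 6*z^2 + 48*z + 42
(5) = c^2 + c + t*(c + 1)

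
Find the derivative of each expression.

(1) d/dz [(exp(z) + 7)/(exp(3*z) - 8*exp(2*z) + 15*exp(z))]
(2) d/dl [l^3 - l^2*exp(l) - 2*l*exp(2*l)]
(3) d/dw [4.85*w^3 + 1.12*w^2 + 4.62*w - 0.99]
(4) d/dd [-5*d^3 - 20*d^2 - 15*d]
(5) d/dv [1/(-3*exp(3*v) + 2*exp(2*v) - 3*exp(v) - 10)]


(1) = (-2*exp(3*z) - 13*exp(2*z) + 112*exp(z) - 105)*exp(-z)/(exp(4*z) - 16*exp(3*z) + 94*exp(2*z) - 240*exp(z) + 225)
(2) = -l^2*exp(l) + 3*l^2 - 4*l*exp(2*l) - 2*l*exp(l) - 2*exp(2*l)
(3) = 14.55*w^2 + 2.24*w + 4.62
(4) = -15*d^2 - 40*d - 15
(5) = (9*exp(2*v) - 4*exp(v) + 3)*exp(v)/(3*exp(3*v) - 2*exp(2*v) + 3*exp(v) + 10)^2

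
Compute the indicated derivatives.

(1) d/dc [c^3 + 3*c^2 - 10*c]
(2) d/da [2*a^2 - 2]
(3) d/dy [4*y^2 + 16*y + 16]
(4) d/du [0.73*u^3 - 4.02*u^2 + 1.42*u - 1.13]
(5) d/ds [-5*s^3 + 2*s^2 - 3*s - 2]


(1) = 3*c^2 + 6*c - 10
(2) = 4*a
(3) = 8*y + 16
(4) = 2.19*u^2 - 8.04*u + 1.42
(5) = -15*s^2 + 4*s - 3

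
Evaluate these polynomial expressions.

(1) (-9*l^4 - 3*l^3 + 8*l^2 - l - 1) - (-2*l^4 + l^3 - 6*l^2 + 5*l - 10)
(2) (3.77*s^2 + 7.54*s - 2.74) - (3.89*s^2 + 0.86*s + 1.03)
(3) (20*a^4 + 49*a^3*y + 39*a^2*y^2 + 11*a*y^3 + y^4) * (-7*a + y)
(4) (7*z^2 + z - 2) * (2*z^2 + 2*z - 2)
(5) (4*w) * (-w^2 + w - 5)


(1) = -7*l^4 - 4*l^3 + 14*l^2 - 6*l + 9
(2) = -0.12*s^2 + 6.68*s - 3.77
(3) = -140*a^5 - 323*a^4*y - 224*a^3*y^2 - 38*a^2*y^3 + 4*a*y^4 + y^5
(4) = 14*z^4 + 16*z^3 - 16*z^2 - 6*z + 4
(5) = -4*w^3 + 4*w^2 - 20*w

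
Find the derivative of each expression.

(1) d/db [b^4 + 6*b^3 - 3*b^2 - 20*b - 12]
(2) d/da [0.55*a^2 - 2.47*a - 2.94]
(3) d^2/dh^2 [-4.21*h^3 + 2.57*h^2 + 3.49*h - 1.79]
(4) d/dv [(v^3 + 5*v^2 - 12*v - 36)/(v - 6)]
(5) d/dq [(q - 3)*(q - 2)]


(1) = 4*b^3 + 18*b^2 - 6*b - 20
(2) = 1.1*a - 2.47
(3) = 5.14 - 25.26*h
(4) = (2*v^3 - 13*v^2 - 60*v + 108)/(v^2 - 12*v + 36)
(5) = 2*q - 5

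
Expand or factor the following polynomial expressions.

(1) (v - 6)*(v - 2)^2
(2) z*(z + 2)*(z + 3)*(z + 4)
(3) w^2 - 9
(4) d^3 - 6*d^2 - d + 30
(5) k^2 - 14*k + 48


(1) = v^3 - 10*v^2 + 28*v - 24
(2) = z^4 + 9*z^3 + 26*z^2 + 24*z
(3) = (w - 3)*(w + 3)
(4) = (d - 5)*(d - 3)*(d + 2)
(5) = (k - 8)*(k - 6)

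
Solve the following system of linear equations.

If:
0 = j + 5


Then:
j = -5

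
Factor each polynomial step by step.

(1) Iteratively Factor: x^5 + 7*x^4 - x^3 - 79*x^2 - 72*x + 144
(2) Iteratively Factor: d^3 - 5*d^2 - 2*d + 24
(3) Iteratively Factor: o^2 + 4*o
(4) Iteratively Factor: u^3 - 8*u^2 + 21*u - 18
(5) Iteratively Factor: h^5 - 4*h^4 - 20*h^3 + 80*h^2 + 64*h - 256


(1) = (x + 4)*(x^4 + 3*x^3 - 13*x^2 - 27*x + 36) = (x - 3)*(x + 4)*(x^3 + 6*x^2 + 5*x - 12) = (x - 3)*(x + 4)^2*(x^2 + 2*x - 3) = (x - 3)*(x - 1)*(x + 4)^2*(x + 3)
(2) = (d - 4)*(d^2 - d - 6) = (d - 4)*(d - 3)*(d + 2)
(3) = (o)*(o + 4)
(4) = (u - 3)*(u^2 - 5*u + 6) = (u - 3)*(u - 2)*(u - 3)
(5) = (h - 4)*(h^4 - 20*h^2 + 64) = (h - 4)*(h + 4)*(h^3 - 4*h^2 - 4*h + 16) = (h - 4)*(h + 2)*(h + 4)*(h^2 - 6*h + 8) = (h - 4)^2*(h + 2)*(h + 4)*(h - 2)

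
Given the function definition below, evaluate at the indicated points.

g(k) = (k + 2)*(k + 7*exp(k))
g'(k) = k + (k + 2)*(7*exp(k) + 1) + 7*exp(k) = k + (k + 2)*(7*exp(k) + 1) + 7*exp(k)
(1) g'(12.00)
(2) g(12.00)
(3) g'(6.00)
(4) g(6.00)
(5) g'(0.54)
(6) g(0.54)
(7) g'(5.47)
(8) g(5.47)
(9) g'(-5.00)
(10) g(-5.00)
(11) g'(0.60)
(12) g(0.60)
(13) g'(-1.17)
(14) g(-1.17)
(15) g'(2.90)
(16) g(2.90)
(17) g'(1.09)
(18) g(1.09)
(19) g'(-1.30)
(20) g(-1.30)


(1) = 17089279.10
(2) = 15950137.56
(3) = 25430.01
(4) = 22640.01
(5) = 45.60
(6) = 31.88
(7) = 14091.95
(8) = 12457.65
(9) = -8.09
(10) = 14.86
(11) = 49.12
(12) = 34.72
(13) = 3.64
(14) = 0.83
(15) = 758.39
(16) = 637.58
(17) = 89.33
(18) = 67.70
(19) = 2.64
(20) = 0.43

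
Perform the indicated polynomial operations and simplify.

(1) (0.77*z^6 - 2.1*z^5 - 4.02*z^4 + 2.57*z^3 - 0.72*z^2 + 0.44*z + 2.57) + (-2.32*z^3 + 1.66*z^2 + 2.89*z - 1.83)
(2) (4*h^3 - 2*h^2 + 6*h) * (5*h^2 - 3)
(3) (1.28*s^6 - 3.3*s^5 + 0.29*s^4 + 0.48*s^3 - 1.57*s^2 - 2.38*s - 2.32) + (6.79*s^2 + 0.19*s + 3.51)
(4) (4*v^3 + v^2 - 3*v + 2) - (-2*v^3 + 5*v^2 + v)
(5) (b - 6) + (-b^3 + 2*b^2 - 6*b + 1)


(1) = 0.77*z^6 - 2.1*z^5 - 4.02*z^4 + 0.25*z^3 + 0.94*z^2 + 3.33*z + 0.74
(2) = 20*h^5 - 10*h^4 + 18*h^3 + 6*h^2 - 18*h
(3) = 1.28*s^6 - 3.3*s^5 + 0.29*s^4 + 0.48*s^3 + 5.22*s^2 - 2.19*s + 1.19
(4) = 6*v^3 - 4*v^2 - 4*v + 2
(5) = -b^3 + 2*b^2 - 5*b - 5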